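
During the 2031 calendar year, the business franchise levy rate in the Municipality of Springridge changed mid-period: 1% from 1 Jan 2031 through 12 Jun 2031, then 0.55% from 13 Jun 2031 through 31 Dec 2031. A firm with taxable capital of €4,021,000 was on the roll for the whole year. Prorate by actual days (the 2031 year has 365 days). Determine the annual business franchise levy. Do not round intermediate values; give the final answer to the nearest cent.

1 Jan – 12 Jun 2031: 163 days at 1% → €4,021,000 × 1% × 163/365 = €17,956.7945
13 Jun – 31 Dec 2031: 202 days at 0.55% → €4,021,000 × 0.55% × 202/365 = €12,239.2630
Total = €30,196.0575

€30,196.06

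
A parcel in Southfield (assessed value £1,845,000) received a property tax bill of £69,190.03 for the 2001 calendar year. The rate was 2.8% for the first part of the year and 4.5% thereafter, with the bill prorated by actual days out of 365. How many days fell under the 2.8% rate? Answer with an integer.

161 days

Let d = days at the first rate; then 365 − d days at the second rate.
£1,845,000 × [2.8%·d + 4.5%·(365−d)] / 365 = £69,190.03
Solving gives d = 161, so the new rate took effect on 11 June 2001.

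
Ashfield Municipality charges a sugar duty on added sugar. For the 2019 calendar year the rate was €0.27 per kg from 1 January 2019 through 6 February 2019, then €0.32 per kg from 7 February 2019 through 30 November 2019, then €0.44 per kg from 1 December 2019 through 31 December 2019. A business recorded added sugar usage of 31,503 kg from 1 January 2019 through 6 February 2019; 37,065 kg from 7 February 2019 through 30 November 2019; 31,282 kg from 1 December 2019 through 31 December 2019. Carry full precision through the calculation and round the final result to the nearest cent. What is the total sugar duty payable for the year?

1 January – 6 February 2019: 31,503 kg at €0.27/kg → €8,505.81
7 February – 30 November 2019: 37,065 kg at €0.32/kg → €11,860.80
1 December – 31 December 2019: 31,282 kg at €0.44/kg → €13,764.08

€34,130.69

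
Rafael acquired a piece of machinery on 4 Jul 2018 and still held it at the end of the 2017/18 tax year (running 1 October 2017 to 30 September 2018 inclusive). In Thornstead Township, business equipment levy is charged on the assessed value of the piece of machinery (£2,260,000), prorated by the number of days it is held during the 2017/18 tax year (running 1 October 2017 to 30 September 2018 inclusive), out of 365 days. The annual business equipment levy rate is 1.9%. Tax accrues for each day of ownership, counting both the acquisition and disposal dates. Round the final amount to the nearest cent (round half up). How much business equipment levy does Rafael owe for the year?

Days held (4 Jul – 30 Sep 2018): 89 out of 365
Tax = £2,260,000 × 1.9% × 89/365 = £10,470.3014

£10,470.30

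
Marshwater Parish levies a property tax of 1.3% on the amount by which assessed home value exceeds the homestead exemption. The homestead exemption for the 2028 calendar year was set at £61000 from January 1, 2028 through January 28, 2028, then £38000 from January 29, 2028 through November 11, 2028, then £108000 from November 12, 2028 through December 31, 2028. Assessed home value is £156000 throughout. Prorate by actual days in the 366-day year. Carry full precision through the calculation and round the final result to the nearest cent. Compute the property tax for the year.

£1386.81

January 1 – January 28, 2028: 28 days, exemption £61000 → (£156000 − £61000) × 1.3% × 28/366 = £94.4809
January 29 – November 11, 2028: 288 days, exemption £38000 → (£156000 − £38000) × 1.3% × 288/366 = £1207.0820
November 12 – December 31, 2028: 50 days, exemption £108000 → (£156000 − £108000) × 1.3% × 50/366 = £85.2459
Total = £1386.8087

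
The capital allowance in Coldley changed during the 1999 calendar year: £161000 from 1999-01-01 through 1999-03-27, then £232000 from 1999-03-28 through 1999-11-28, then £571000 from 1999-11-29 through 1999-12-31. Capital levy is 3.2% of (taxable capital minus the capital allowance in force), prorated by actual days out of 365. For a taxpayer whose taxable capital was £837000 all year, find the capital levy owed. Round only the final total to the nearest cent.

£18914.54

1999-01-01 to 1999-03-27: 86 days, exemption £161000 → (£837000 − £161000) × 3.2% × 86/365 = £5096.8548
1999-03-28 to 1999-11-28: 246 days, exemption £232000 → (£837000 − £232000) × 3.2% × 246/365 = £13048.1096
1999-11-29 to 1999-12-31: 33 days, exemption £571000 → (£837000 − £571000) × 3.2% × 33/365 = £769.5781
Total = £18914.5425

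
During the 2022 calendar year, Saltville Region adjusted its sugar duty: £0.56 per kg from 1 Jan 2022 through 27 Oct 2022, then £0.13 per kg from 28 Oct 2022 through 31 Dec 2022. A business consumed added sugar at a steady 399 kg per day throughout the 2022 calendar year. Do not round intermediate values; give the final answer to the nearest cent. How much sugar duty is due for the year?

1 Jan – 27 Oct 2022: 300 days × 399 kg/day = 119,700 kg at £0.56/kg → £67,032.00
28 Oct – 31 Dec 2022: 65 days × 399 kg/day = 25,935 kg at £0.13/kg → £3,371.55

£70,403.55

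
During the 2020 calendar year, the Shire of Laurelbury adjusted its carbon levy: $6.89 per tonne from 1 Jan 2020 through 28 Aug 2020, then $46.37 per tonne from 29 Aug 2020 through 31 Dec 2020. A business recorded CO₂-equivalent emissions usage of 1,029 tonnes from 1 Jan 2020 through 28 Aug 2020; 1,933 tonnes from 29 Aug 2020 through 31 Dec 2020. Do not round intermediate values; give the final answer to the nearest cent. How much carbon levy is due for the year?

$96,723.02

1 Jan – 28 Aug 2020: 1,029 tonnes at $6.89/tonne → $7,089.81
29 Aug – 31 Dec 2020: 1,933 tonnes at $46.37/tonne → $89,633.21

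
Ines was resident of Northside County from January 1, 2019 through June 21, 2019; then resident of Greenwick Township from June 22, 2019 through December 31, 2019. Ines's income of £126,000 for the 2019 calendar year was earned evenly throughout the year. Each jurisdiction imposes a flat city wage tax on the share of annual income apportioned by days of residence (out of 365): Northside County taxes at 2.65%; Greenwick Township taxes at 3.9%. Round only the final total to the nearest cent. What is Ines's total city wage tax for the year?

£4,171.81

Northside County, January 1 – June 21, 2019: 172 days → £126,000 × 2.65% × 172/365 = £1,573.4466
Greenwick Township, June 22 – December 31, 2019: 193 days → £126,000 × 3.9% × 193/365 = £2,598.3616
Total = £4,171.8082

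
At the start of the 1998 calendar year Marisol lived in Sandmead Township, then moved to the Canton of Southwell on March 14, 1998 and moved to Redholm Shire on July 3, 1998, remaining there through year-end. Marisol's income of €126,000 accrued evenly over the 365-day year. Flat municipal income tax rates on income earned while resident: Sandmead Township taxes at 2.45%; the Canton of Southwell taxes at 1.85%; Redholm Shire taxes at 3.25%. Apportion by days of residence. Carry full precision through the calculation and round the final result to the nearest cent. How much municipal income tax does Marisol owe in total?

€3,359.71

Sandmead Township, January 1 – March 13, 1998: 72 days → €126,000 × 2.45% × 72/365 = €608.9425
The Canton of Southwell, March 14 – July 2, 1998: 111 days → €126,000 × 1.85% × 111/365 = €708.8795
Redholm Shire, July 3 – December 31, 1998: 182 days → €126,000 × 3.25% × 182/365 = €2,041.8904
Total = €3,359.7123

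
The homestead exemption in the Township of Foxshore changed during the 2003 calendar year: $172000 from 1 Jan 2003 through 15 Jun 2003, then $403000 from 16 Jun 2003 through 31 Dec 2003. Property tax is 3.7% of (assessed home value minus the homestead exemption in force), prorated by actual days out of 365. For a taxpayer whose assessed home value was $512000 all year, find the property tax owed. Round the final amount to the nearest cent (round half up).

1 Jan – 15 Jun 2003: 166 days, exemption $172000 → ($512000 − $172000) × 3.7% × 166/365 = $5721.3151
16 Jun – 31 Dec 2003: 199 days, exemption $403000 → ($512000 − $403000) × 3.7% × 199/365 = $2198.8137
Total = $7920.1288

$7920.13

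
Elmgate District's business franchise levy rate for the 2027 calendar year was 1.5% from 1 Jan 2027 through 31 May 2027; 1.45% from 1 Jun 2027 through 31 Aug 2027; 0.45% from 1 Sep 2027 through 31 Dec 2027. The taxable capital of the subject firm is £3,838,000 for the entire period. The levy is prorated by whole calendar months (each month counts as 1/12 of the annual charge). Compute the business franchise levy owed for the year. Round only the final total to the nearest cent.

1 Jan – 31 May 2027: 5 months at 1.5% → £3,838,000 × 1.5% × 5/12 = £23,987.5000
1 Jun – 31 Aug 2027: 3 months at 1.45% → £3,838,000 × 1.45% × 3/12 = £13,912.7500
1 Sep – 31 Dec 2027: 4 months at 0.45% → £3,838,000 × 0.45% × 4/12 = £5,757.0000
Total = £43,657.2500

£43,657.25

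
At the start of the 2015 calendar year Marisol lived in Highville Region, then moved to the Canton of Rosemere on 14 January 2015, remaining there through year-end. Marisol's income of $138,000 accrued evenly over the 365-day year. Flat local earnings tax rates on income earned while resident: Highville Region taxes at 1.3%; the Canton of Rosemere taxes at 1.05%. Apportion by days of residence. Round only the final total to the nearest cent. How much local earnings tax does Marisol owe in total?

Highville Region, 1 January – 13 January 2015: 13 days → $138,000 × 1.3% × 13/365 = $63.8959
The Canton of Rosemere, 14 January – 31 December 2015: 352 days → $138,000 × 1.05% × 352/365 = $1,397.3918
Total = $1,461.2877

$1,461.29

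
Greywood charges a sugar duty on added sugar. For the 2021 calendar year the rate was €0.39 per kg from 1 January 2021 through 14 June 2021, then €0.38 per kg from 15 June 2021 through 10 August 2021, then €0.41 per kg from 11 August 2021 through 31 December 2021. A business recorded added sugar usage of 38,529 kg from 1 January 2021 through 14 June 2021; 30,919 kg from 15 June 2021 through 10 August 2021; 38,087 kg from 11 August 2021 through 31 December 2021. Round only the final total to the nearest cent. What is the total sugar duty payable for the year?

€42391.20

1 January – 14 June 2021: 38,529 kg at €0.39/kg → €15026.31
15 June – 10 August 2021: 30,919 kg at €0.38/kg → €11749.22
11 August – 31 December 2021: 38,087 kg at €0.41/kg → €15615.67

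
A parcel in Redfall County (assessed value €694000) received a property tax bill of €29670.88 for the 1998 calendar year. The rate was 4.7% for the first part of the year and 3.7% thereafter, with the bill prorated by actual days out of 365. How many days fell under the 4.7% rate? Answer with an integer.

Let d = days at the first rate; then 365 − d days at the second rate.
€694000 × [4.7%·d + 3.7%·(365−d)] / 365 = €29670.88
Solving gives d = 210, so the new rate took effect on 30 Jul 1998.

210 days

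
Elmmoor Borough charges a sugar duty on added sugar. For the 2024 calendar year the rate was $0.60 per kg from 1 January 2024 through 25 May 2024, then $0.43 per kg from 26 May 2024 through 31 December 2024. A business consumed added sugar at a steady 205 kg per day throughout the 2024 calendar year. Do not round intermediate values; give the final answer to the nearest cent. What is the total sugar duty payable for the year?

1 January – 25 May 2024: 146 days × 205 kg/day = 29,930 kg at $0.60/kg → $17,958.00
26 May – 31 December 2024: 220 days × 205 kg/day = 45,100 kg at $0.43/kg → $19,393.00

$37,351.00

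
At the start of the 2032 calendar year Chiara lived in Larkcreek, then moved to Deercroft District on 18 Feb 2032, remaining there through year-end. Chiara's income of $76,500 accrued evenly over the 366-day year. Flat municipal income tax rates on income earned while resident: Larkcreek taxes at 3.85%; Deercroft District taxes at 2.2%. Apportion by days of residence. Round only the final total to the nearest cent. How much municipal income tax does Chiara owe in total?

Larkcreek, 1 Jan – 17 Feb 2032: 48 days → $76,500 × 3.85% × 48/366 = $386.2623
Deercroft District, 18 Feb – 31 Dec 2032: 318 days → $76,500 × 2.2% × 318/366 = $1,462.2787
Total = $1,848.5410

$1,848.54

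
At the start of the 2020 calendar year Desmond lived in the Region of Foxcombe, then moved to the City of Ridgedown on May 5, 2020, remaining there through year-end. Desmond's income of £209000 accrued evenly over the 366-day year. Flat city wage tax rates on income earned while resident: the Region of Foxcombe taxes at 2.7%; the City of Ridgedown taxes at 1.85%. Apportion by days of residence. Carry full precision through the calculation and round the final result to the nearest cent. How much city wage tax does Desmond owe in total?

The Region of Foxcombe, January 1 – May 4, 2020: 125 days → £209000 × 2.7% × 125/366 = £1927.2541
The City of Ridgedown, May 5 – December 31, 2020: 241 days → £209000 × 1.85% × 241/366 = £2545.9740
Total = £4473.2281

£4473.23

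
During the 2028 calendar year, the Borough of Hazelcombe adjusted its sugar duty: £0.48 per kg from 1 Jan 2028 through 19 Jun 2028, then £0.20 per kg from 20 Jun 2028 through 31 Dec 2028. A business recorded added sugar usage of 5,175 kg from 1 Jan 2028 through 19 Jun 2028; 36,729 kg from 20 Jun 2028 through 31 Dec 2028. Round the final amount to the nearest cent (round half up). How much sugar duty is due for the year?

1 Jan – 19 Jun 2028: 5,175 kg at £0.48/kg → £2,484.00
20 Jun – 31 Dec 2028: 36,729 kg at £0.20/kg → £7,345.80

£9,829.80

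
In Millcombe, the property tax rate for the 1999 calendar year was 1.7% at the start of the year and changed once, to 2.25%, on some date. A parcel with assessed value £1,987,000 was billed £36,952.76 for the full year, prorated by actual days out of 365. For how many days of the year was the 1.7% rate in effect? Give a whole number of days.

259 days

Let d = days at the first rate; then 365 − d days at the second rate.
£1,987,000 × [1.7%·d + 2.25%·(365−d)] / 365 = £36,952.76
Solving gives d = 259, so the new rate took effect on September 17, 1999.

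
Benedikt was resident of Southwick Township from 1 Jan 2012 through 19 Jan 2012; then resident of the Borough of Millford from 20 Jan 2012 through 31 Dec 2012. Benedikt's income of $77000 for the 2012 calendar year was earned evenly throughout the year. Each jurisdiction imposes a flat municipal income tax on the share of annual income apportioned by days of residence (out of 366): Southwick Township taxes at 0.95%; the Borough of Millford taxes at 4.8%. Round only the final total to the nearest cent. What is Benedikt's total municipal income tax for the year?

$3542.11

Southwick Township, 1 Jan – 19 Jan 2012: 19 days → $77000 × 0.95% × 19/366 = $37.9740
The Borough of Millford, 20 Jan – 31 Dec 2012: 347 days → $77000 × 4.8% × 347/366 = $3504.1311
Total = $3542.1052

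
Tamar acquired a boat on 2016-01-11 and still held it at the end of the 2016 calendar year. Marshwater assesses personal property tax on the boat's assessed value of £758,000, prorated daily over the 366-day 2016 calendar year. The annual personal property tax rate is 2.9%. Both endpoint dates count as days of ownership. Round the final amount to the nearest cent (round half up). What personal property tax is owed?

£21,381.40

Days held (2016-01-11 to 2016-12-31): 356 out of 366
Tax = £758,000 × 2.9% × 356/366 = £21,381.3989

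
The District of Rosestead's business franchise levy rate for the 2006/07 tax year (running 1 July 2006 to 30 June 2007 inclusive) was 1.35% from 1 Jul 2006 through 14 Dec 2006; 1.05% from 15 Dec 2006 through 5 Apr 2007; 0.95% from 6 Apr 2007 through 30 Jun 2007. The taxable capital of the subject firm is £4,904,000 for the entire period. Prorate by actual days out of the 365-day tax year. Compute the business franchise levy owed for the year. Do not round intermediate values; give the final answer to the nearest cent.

£57,067.78

1 Jul – 14 Dec 2006: 167 days at 1.35% → £4,904,000 × 1.35% × 167/365 = £30,290.5973
15 Dec 2006 – 5 Apr 2007: 112 days at 1.05% → £4,904,000 × 1.05% × 112/365 = £15,800.2849
6 Apr – 30 Jun 2007: 86 days at 0.95% → £4,904,000 × 0.95% × 86/365 = £10,976.8986
Total = £57,067.7808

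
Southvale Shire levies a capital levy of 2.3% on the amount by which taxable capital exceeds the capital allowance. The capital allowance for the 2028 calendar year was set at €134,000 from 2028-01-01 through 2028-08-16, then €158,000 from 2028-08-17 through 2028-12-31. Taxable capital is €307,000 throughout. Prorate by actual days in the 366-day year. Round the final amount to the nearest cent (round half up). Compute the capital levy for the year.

2028-01-01 to 2028-08-16: 229 days, exemption €134,000 → (€307,000 − €134,000) × 2.3% × 229/366 = €2,489.5929
2028-08-17 to 2028-12-31: 137 days, exemption €158,000 → (€307,000 − €158,000) × 2.3% × 137/366 = €1,282.7842
Total = €3,772.3770

€3,772.38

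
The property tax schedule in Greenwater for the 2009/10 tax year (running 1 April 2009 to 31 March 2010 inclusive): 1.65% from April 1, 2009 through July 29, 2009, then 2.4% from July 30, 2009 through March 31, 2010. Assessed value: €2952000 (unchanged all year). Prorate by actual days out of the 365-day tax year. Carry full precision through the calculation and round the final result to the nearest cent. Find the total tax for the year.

€63569.10

April 1 – July 29, 2009: 120 days at 1.65% → €2952000 × 1.65% × 120/365 = €16013.5890
July 30, 2009 – March 31, 2010: 245 days at 2.4% → €2952000 × 2.4% × 245/365 = €47555.5068
Total = €63569.0959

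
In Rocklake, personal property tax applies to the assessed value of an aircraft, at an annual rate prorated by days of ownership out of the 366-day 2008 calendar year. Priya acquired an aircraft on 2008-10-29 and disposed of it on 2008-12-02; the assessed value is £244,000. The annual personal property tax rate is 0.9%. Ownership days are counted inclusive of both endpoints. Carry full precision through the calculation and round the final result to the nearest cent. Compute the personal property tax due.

£210.00

Days held (2008-10-29 to 2008-12-02): 35 out of 366
Tax = £244,000 × 0.9% × 35/366 = £210.0000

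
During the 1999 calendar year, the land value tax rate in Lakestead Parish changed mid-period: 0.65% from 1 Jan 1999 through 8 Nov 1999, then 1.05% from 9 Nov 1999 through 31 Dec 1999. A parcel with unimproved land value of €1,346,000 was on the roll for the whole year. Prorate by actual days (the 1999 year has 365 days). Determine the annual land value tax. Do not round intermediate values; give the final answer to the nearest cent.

€9,530.79

1 Jan – 8 Nov 1999: 312 days at 0.65% → €1,346,000 × 0.65% × 312/365 = €7,478.5973
9 Nov – 31 Dec 1999: 53 days at 1.05% → €1,346,000 × 1.05% × 53/365 = €2,052.1890
Total = €9,530.7863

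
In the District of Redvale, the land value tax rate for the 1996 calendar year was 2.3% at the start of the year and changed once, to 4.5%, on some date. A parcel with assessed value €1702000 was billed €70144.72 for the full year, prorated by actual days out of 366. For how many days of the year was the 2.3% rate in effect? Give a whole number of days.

Let d = days at the first rate; then 366 − d days at the second rate.
€1702000 × [2.3%·d + 4.5%·(366−d)] / 366 = €70144.72
Solving gives d = 63, so the new rate took effect on 4 March 1996.

63 days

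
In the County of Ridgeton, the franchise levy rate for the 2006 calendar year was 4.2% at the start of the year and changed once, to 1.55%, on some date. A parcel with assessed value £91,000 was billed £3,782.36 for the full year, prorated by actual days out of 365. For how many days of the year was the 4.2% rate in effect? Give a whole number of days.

Let d = days at the first rate; then 365 − d days at the second rate.
£91,000 × [4.2%·d + 1.55%·(365−d)] / 365 = £3,782.36
Solving gives d = 359, so the new rate took effect on 26 December 2006.

359 days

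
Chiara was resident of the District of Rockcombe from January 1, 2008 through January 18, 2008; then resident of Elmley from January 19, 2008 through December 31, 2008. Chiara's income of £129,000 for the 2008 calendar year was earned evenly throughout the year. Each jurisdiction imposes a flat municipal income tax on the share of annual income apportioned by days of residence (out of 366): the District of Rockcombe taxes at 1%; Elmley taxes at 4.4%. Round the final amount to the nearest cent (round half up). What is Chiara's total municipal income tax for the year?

The District of Rockcombe, January 1 – January 18, 2008: 18 days → £129,000 × 1% × 18/366 = £63.4426
Elmley, January 19 – December 31, 2008: 348 days → £129,000 × 4.4% × 348/366 = £5,396.8525
Total = £5,460.2951

£5,460.30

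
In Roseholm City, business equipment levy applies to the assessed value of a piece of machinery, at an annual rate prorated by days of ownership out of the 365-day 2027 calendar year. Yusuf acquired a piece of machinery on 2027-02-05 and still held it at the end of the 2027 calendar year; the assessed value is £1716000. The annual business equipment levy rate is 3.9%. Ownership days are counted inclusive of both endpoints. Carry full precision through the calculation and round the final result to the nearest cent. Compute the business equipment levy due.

Days held (2027-02-05 to 2027-12-31): 330 out of 365
Tax = £1716000 × 3.9% × 330/365 = £60506.6301

£60506.63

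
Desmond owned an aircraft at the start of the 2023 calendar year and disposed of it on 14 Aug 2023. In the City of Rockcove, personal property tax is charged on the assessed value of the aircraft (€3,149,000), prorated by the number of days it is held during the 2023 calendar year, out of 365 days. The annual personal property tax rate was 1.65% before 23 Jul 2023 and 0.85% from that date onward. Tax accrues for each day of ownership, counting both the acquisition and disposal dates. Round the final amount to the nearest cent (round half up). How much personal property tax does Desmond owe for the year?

1 Jan – 22 Jul 2023: 203 days at 1.65% → €3,149,000 × 1.65% × 203/365 = €28,897.4671
23 Jul – 14 Aug 2023: 23 days at 0.85% → €3,149,000 × 0.85% × 23/365 = €1,686.6562
Total = €30,584.1233

€30,584.12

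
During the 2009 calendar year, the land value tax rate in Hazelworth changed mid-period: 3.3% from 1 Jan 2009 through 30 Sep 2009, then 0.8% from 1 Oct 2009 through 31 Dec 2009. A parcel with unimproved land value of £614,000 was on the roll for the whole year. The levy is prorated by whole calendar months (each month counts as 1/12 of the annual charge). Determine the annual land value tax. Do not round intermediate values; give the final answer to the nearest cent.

1 Jan – 30 Sep 2009: 9 months at 3.3% → £614,000 × 3.3% × 9/12 = £15,196.5000
1 Oct – 31 Dec 2009: 3 months at 0.8% → £614,000 × 0.8% × 3/12 = £1,228.0000
Total = £16,424.5000

£16,424.50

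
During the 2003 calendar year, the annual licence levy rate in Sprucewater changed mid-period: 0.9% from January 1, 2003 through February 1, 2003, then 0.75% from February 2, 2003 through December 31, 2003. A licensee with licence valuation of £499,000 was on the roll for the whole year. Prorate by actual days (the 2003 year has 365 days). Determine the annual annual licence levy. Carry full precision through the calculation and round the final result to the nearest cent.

£3,808.12

January 1 – February 1, 2003: 32 days at 0.9% → £499,000 × 0.9% × 32/365 = £393.7315
February 2 – December 31, 2003: 333 days at 0.75% → £499,000 × 0.75% × 333/365 = £3,414.3904
Total = £3,808.1219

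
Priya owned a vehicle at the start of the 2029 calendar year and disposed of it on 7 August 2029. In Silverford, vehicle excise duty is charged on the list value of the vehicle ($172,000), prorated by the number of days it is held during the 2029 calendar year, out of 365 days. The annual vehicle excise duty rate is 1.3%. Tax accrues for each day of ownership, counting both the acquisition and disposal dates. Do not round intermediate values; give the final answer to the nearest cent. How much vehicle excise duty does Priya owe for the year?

Days held (1 January – 7 August 2029): 219 out of 365
Tax = $172,000 × 1.3% × 219/365 = $1,341.6000

$1,341.60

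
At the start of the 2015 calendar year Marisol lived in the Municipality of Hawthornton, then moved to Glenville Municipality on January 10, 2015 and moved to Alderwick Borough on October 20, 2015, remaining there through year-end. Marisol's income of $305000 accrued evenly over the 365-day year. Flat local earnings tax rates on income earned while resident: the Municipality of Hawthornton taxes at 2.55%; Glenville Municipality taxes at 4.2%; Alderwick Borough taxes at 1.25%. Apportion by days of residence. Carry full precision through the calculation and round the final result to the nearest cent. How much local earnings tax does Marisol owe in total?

$10886.41

The Municipality of Hawthornton, January 1 – January 9, 2015: 9 days → $305000 × 2.55% × 9/365 = $191.7740
Glenville Municipality, January 10 – October 19, 2015: 283 days → $305000 × 4.2% × 283/365 = $9932.1370
Alderwick Borough, October 20 – December 31, 2015: 73 days → $305000 × 1.25% × 73/365 = $762.5000
Total = $10886.4110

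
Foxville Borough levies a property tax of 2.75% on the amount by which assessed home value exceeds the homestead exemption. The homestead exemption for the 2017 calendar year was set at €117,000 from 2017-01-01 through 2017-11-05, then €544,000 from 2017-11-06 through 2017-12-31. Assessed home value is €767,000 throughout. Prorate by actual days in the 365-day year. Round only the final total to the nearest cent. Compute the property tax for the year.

2017-01-01 to 2017-11-05: 309 days, exemption €117,000 → (€767,000 − €117,000) × 2.75% × 309/365 = €15,132.5342
2017-11-06 to 2017-12-31: 56 days, exemption €544,000 → (€767,000 − €544,000) × 2.75% × 56/365 = €940.8767
Total = €16,073.4110

€16,073.41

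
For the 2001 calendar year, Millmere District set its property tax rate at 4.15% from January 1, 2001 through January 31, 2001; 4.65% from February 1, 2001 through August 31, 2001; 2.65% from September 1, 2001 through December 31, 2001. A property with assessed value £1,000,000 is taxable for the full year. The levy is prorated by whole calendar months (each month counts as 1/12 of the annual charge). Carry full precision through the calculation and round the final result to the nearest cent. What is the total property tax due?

January 1 – January 31, 2001: 1 month at 4.15% → £1,000,000 × 4.15% × 1/12 = £3,458.3333
February 1 – August 31, 2001: 7 months at 4.65% → £1,000,000 × 4.65% × 7/12 = £27,125.0000
September 1 – December 31, 2001: 4 months at 2.65% → £1,000,000 × 2.65% × 4/12 = £8,833.3333
Total = £39,416.6667

£39,416.67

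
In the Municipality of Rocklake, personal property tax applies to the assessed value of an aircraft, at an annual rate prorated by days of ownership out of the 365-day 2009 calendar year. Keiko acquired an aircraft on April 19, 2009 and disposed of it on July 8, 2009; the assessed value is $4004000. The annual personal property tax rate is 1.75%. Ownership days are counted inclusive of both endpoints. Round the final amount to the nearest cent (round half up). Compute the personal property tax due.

Days held (April 19 – July 8, 2009): 81 out of 365
Tax = $4004000 × 1.75% × 81/365 = $15549.7808

$15549.78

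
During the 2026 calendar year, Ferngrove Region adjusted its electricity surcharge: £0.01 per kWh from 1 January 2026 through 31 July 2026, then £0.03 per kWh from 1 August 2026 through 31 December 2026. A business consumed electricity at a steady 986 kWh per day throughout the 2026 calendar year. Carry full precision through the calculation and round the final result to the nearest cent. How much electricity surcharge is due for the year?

1 January – 31 July 2026: 212 days × 986 kWh/day = 209,032 kWh at £0.01/kWh → £2,090.32
1 August – 31 December 2026: 153 days × 986 kWh/day = 150,858 kWh at £0.03/kWh → £4,525.74

£6,616.06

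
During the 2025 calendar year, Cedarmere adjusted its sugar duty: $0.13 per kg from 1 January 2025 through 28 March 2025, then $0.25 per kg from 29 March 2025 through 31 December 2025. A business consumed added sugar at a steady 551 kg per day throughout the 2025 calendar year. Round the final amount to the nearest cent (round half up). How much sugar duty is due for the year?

$44,526.31

1 January – 28 March 2025: 87 days × 551 kg/day = 47,937 kg at $0.13/kg → $6,231.81
29 March – 31 December 2025: 278 days × 551 kg/day = 153,178 kg at $0.25/kg → $38,294.50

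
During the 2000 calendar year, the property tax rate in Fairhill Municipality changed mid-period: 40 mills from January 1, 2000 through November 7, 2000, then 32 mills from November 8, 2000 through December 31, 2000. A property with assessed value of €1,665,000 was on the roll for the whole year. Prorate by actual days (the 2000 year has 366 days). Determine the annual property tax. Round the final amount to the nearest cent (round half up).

January 1 – November 7, 2000: 312 days at 40 mills → €1,665,000 × 4% × 312/366 = €56,773.7705
November 8 – December 31, 2000: 54 days at 32 mills → €1,665,000 × 3.2% × 54/366 = €7,860.9836
Total = €64,634.7541

€64,634.75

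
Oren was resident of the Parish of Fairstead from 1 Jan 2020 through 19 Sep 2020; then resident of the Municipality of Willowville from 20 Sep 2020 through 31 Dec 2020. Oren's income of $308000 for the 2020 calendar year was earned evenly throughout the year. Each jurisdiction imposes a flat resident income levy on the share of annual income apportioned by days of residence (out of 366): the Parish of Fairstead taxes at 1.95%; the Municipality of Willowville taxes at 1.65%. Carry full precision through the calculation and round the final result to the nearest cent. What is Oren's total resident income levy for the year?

$5745.97

The Parish of Fairstead, 1 Jan – 19 Sep 2020: 263 days → $308000 × 1.95% × 263/366 = $4315.7869
The Municipality of Willowville, 20 Sep – 31 Dec 2020: 103 days → $308000 × 1.65% × 103/366 = $1430.1803
Total = $5745.9672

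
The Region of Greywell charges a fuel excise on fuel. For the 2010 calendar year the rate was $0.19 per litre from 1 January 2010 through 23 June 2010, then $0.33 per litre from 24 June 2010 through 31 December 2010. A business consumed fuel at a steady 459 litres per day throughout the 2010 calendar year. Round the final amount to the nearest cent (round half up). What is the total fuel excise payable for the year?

$44105.31

1 January – 23 June 2010: 174 days × 459 litres/day = 79,866 litres at $0.19/litre → $15174.54
24 June – 31 December 2010: 191 days × 459 litres/day = 87,669 litres at $0.33/litre → $28930.77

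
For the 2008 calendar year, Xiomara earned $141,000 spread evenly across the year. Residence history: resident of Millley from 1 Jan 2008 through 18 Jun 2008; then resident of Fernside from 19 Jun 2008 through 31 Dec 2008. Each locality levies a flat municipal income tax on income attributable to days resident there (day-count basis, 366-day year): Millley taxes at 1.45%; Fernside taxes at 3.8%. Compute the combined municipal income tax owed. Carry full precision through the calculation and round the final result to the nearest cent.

Millley, 1 Jan – 18 Jun 2008: 170 days → $141,000 × 1.45% × 170/366 = $949.6311
Fernside, 19 Jun – 31 Dec 2008: 196 days → $141,000 × 3.8% × 196/366 = $2,869.3115
Total = $3,818.9426

$3,818.94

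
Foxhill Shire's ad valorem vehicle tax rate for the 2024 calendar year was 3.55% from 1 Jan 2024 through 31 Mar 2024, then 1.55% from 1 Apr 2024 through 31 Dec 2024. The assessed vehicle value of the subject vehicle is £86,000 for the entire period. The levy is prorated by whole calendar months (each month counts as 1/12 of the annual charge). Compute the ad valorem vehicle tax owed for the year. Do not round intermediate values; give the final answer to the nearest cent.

£1,763.00

1 Jan – 31 Mar 2024: 3 months at 3.55% → £86,000 × 3.55% × 3/12 = £763.2500
1 Apr – 31 Dec 2024: 9 months at 1.55% → £86,000 × 1.55% × 9/12 = £999.7500
Total = £1,763.0000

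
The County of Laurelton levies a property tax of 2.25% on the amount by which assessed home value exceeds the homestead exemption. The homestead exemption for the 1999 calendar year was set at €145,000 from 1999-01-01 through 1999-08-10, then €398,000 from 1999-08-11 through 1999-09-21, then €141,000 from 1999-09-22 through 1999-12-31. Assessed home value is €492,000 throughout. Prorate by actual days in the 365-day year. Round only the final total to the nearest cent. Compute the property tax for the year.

€7,177.38

1999-01-01 to 1999-08-10: 222 days, exemption €145,000 → (€492,000 − €145,000) × 2.25% × 222/365 = €4,748.6712
1999-08-11 to 1999-09-21: 42 days, exemption €398,000 → (€492,000 − €398,000) × 2.25% × 42/365 = €243.3699
1999-09-22 to 1999-12-31: 101 days, exemption €141,000 → (€492,000 − €141,000) × 2.25% × 101/365 = €2,185.3356
Total = €7,177.3767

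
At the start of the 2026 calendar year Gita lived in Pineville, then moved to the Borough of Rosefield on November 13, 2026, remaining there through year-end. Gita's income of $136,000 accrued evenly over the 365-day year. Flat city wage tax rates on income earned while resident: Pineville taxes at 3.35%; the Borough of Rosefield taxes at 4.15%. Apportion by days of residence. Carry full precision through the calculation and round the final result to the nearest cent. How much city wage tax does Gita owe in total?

Pineville, January 1 – November 12, 2026: 316 days → $136,000 × 3.35% × 316/365 = $3,944.3726
The Borough of Rosefield, November 13 – December 31, 2026: 49 days → $136,000 × 4.15% × 49/365 = $757.6877
Total = $4,702.0603

$4,702.06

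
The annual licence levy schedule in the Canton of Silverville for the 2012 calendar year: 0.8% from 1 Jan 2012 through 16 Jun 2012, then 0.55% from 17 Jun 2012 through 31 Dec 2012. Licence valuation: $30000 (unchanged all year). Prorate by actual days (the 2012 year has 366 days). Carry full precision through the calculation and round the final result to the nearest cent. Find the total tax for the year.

$199.43

1 Jan – 16 Jun 2012: 168 days at 0.8% → $30000 × 0.8% × 168/366 = $110.1639
17 Jun – 31 Dec 2012: 198 days at 0.55% → $30000 × 0.55% × 198/366 = $89.2623
Total = $199.4262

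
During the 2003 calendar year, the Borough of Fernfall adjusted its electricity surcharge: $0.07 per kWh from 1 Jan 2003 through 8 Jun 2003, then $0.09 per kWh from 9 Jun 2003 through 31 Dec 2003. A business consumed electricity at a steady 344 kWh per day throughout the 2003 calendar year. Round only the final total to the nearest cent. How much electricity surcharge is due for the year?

1 Jan – 8 Jun 2003: 159 days × 344 kWh/day = 54,696 kWh at $0.07/kWh → $3828.72
9 Jun – 31 Dec 2003: 206 days × 344 kWh/day = 70,864 kWh at $0.09/kWh → $6377.76

$10206.48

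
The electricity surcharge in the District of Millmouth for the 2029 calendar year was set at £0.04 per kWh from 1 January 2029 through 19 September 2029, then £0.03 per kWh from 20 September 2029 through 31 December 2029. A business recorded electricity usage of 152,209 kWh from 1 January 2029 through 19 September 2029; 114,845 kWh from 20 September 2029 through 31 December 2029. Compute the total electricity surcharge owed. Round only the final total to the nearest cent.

£9,533.71

1 January – 19 September 2029: 152,209 kWh at £0.04/kWh → £6,088.36
20 September – 31 December 2029: 114,845 kWh at £0.03/kWh → £3,445.35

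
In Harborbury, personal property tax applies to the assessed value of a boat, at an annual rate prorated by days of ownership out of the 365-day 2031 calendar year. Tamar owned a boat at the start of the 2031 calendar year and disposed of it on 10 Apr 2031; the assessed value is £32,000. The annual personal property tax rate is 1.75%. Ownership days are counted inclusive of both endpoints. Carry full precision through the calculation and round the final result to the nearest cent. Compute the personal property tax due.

Days held (1 Jan – 10 Apr 2031): 100 out of 365
Tax = £32,000 × 1.75% × 100/365 = £153.4247

£153.42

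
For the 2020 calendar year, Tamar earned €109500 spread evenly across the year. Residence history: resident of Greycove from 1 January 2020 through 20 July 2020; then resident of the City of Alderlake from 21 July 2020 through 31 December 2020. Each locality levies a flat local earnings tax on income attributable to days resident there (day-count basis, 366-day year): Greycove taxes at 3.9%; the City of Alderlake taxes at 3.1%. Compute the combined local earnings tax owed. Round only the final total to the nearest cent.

€3877.98

Greycove, 1 January – 20 July 2020: 202 days → €109500 × 3.9% × 202/366 = €2356.9426
The City of Alderlake, 21 July – 31 December 2020: 164 days → €109500 × 3.1% × 164/366 = €1521.0328
Total = €3877.9754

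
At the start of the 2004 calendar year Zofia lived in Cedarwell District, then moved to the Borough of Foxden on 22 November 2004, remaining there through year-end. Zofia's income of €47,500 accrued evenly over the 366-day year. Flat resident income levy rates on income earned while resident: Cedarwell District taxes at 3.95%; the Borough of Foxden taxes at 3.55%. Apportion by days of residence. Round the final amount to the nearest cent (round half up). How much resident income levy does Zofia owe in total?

Cedarwell District, 1 January – 21 November 2004: 326 days → €47,500 × 3.95% × 326/366 = €1,671.1954
The Borough of Foxden, 22 November – 31 December 2004: 40 days → €47,500 × 3.55% × 40/366 = €184.2896
Total = €1,855.4850

€1,855.48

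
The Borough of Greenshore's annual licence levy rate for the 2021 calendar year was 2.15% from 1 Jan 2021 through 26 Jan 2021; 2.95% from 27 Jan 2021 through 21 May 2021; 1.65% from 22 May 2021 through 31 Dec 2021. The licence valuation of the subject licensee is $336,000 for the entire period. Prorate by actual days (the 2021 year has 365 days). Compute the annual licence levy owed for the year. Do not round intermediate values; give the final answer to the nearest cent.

1 Jan – 26 Jan 2021: 26 days at 2.15% → $336,000 × 2.15% × 26/365 = $514.5863
27 Jan – 21 May 2021: 115 days at 2.95% → $336,000 × 2.95% × 115/365 = $3,122.9589
22 May – 31 Dec 2021: 224 days at 1.65% → $336,000 × 1.65% × 224/365 = $3,402.3452
Total = $7,039.8904

$7,039.89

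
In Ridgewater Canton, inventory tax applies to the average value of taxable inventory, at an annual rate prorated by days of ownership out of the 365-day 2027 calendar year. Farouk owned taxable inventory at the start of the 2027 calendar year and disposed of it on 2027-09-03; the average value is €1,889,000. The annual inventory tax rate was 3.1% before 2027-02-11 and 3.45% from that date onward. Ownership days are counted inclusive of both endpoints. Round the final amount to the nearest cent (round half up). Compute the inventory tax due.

2027-01-01 to 2027-02-10: 41 days at 3.1% → €1,889,000 × 3.1% × 41/365 = €6,577.8603
2027-02-11 to 2027-09-03: 205 days at 3.45% → €1,889,000 × 3.45% × 205/365 = €36,602.6096
Total = €43,180.4699

€43,180.47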